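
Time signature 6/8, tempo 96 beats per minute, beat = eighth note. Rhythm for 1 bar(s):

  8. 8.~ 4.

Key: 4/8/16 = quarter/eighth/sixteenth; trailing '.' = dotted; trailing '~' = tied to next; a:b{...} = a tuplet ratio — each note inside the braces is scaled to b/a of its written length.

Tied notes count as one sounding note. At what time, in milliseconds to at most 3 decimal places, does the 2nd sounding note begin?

1. 0.0ms @ 0 + 937.5ms (3/2)
2. 937.5ms @ 3/2 + 2812.5ms (9/2)

note 2 onset = 3/2b = 937.5ms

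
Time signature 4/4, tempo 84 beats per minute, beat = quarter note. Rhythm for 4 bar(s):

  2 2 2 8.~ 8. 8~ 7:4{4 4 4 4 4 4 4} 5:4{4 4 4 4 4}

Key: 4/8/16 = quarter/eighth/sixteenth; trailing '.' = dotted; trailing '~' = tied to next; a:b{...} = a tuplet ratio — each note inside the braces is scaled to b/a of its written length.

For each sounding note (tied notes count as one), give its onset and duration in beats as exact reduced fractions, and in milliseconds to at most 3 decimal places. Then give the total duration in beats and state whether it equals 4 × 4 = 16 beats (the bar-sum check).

1) 0.0ms=0b +1428.571ms=2b
2) 1428.571ms=2b +1428.571ms=2b
3) 2857.143ms=4b +1428.571ms=2b
4) 4285.714ms=6b +1071.429ms=3/2b
5) 5357.143ms=15/2b +765.306ms=15/14b
6) 6122.449ms=60/7b +408.163ms=4/7b
7) 6530.612ms=64/7b +408.163ms=4/7b
8) 6938.776ms=68/7b +408.163ms=4/7b
9) 7346.939ms=72/7b +408.163ms=4/7b
10) 7755.102ms=76/7b +408.163ms=4/7b
11) 8163.265ms=80/7b +408.163ms=4/7b
12) 8571.429ms=12b +571.429ms=4/5b
13) 9142.857ms=64/5b +571.429ms=4/5b
14) 9714.286ms=68/5b +571.429ms=4/5b
15) 10285.714ms=72/5b +571.429ms=4/5b
16) 10857.143ms=76/5b +571.429ms=4/5b
Σ=16b of 16 (84bpm 4/4) — PASS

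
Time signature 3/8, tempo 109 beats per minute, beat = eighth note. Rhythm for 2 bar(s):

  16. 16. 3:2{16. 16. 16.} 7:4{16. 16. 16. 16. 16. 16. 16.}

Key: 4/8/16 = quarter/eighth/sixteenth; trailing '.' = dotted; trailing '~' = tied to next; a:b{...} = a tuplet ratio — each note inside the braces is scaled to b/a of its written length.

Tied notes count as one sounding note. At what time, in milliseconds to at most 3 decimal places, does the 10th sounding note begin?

note 10 onset = 33/7b = 2595.02ms

1. 0.0ms @ 0 + 412.844ms (3/4)
2. 412.844ms @ 3/4 + 412.844ms (3/4)
3. 825.688ms @ 3/2 + 275.229ms (1/2)
4. 1100.917ms @ 2 + 275.229ms (1/2)
5. 1376.147ms @ 5/2 + 275.229ms (1/2)
6. 1651.376ms @ 3 + 235.911ms (3/7)
7. 1887.287ms @ 24/7 + 235.911ms (3/7)
8. 2123.198ms @ 27/7 + 235.911ms (3/7)
9. 2359.109ms @ 30/7 + 235.911ms (3/7)
10. 2595.02ms @ 33/7 + 235.911ms (3/7)
11. 2830.931ms @ 36/7 + 235.911ms (3/7)
12. 3066.841ms @ 39/7 + 235.911ms (3/7)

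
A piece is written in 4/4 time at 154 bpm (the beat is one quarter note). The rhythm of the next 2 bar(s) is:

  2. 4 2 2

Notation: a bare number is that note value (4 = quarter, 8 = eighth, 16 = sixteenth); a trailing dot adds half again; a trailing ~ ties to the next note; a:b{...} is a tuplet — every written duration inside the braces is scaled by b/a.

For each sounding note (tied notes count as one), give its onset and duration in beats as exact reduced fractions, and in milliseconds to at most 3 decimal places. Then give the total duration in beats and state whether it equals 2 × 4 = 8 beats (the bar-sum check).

1) 0.0ms=0b +1168.831ms=3b
2) 1168.831ms=3b +389.61ms=1b
3) 1558.442ms=4b +779.221ms=2b
4) 2337.662ms=6b +779.221ms=2b
Σ=8b of 8 (154bpm 4/4) — PASS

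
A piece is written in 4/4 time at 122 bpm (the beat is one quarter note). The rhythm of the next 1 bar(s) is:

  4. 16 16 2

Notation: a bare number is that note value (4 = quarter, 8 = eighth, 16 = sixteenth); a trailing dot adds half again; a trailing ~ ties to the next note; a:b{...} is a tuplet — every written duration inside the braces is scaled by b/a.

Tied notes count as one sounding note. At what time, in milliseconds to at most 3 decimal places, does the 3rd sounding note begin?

1. 0.0ms @ 0 + 737.705ms (3/2)
2. 737.705ms @ 3/2 + 122.951ms (1/4)
3. 860.656ms @ 7/4 + 122.951ms (1/4)
4. 983.607ms @ 2 + 983.607ms (2)

note 3 onset = 7/4b = 860.656ms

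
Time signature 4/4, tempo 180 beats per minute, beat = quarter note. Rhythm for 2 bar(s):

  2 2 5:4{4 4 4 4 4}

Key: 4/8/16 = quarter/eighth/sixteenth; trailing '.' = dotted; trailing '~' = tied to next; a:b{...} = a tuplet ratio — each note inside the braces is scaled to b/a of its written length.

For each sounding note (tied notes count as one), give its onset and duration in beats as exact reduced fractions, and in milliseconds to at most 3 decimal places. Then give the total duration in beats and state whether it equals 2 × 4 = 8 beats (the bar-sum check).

1) 0.0ms=0b +666.667ms=2b
2) 666.667ms=2b +666.667ms=2b
3) 1333.333ms=4b +266.667ms=4/5b
4) 1600.0ms=24/5b +266.667ms=4/5b
5) 1866.667ms=28/5b +266.667ms=4/5b
6) 2133.333ms=32/5b +266.667ms=4/5b
7) 2400.0ms=36/5b +266.667ms=4/5b
Σ=8b of 8 (180bpm 4/4) — PASS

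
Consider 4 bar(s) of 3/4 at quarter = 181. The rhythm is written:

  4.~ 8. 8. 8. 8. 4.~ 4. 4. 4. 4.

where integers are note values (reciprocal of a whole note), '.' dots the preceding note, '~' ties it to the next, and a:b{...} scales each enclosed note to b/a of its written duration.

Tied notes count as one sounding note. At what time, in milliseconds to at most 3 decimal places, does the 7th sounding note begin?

1. 0.0ms @ 0 + 745.856ms (9/4)
2. 745.856ms @ 9/4 + 248.619ms (3/4)
3. 994.475ms @ 3 + 248.619ms (3/4)
4. 1243.094ms @ 15/4 + 248.619ms (3/4)
5. 1491.713ms @ 9/2 + 994.475ms (3)
6. 2486.188ms @ 15/2 + 497.238ms (3/2)
7. 2983.425ms @ 9 + 497.238ms (3/2)
8. 3480.663ms @ 21/2 + 497.238ms (3/2)

note 7 onset = 9b = 2983.425ms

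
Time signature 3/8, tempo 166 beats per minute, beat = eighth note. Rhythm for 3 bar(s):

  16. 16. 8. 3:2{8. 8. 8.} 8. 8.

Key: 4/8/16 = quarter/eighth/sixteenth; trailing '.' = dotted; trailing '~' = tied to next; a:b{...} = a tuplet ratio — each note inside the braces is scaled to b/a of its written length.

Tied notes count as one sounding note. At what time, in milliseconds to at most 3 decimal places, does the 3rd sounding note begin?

1. 0.0ms @ 0 + 271.084ms (3/4)
2. 271.084ms @ 3/4 + 271.084ms (3/4)
3. 542.169ms @ 3/2 + 542.169ms (3/2)
4. 1084.337ms @ 3 + 361.446ms (1)
5. 1445.783ms @ 4 + 361.446ms (1)
6. 1807.229ms @ 5 + 361.446ms (1)
7. 2168.675ms @ 6 + 542.169ms (3/2)
8. 2710.843ms @ 15/2 + 542.169ms (3/2)

note 3 onset = 3/2b = 542.169ms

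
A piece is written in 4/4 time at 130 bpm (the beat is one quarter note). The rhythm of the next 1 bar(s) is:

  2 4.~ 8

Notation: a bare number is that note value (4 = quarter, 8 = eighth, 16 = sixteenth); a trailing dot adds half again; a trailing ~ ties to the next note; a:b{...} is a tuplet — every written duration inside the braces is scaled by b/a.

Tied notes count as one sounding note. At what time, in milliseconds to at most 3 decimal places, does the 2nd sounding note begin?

1. 0.0ms @ 0 + 923.077ms (2)
2. 923.077ms @ 2 + 923.077ms (2)

note 2 onset = 2b = 923.077ms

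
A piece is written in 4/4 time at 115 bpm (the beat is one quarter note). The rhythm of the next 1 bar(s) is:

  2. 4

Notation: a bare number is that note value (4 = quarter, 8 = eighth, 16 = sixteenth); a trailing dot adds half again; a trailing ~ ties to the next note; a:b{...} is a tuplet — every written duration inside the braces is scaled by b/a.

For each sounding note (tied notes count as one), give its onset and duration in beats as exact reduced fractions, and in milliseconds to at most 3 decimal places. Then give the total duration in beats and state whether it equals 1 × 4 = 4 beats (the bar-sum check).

1) 0.0ms=0b +1565.217ms=3b
2) 1565.217ms=3b +521.739ms=1b
Σ=4b of 4 (115bpm 4/4) — PASS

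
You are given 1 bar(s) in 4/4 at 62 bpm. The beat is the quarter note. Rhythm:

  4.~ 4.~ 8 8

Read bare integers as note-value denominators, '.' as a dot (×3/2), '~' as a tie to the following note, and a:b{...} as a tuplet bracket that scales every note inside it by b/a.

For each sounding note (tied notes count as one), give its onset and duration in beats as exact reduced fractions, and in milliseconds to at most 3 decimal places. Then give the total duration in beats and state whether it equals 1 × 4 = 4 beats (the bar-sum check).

1) 0.0ms=0b +3387.097ms=7/2b
2) 3387.097ms=7/2b +483.871ms=1/2b
Σ=4b of 4 (62bpm 4/4) — PASS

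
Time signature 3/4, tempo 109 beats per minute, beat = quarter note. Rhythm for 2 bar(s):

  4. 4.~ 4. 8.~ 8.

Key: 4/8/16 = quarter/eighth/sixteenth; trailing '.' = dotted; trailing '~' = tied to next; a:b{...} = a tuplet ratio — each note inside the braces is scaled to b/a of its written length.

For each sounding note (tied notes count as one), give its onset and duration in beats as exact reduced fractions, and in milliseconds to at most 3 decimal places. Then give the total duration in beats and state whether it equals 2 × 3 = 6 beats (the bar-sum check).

1) 0.0ms=0b +825.688ms=3/2b
2) 825.688ms=3/2b +1651.376ms=3b
3) 2477.064ms=9/2b +825.688ms=3/2b
Σ=6b of 6 (109bpm 3/4) — PASS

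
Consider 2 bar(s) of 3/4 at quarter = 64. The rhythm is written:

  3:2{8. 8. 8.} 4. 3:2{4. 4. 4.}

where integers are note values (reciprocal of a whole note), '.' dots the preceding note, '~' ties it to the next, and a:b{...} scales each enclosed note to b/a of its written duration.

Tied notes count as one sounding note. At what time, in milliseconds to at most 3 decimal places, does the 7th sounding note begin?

1. 0.0ms @ 0 + 468.75ms (1/2)
2. 468.75ms @ 1/2 + 468.75ms (1/2)
3. 937.5ms @ 1 + 468.75ms (1/2)
4. 1406.25ms @ 3/2 + 1406.25ms (3/2)
5. 2812.5ms @ 3 + 937.5ms (1)
6. 3750.0ms @ 4 + 937.5ms (1)
7. 4687.5ms @ 5 + 937.5ms (1)

note 7 onset = 5b = 4687.5ms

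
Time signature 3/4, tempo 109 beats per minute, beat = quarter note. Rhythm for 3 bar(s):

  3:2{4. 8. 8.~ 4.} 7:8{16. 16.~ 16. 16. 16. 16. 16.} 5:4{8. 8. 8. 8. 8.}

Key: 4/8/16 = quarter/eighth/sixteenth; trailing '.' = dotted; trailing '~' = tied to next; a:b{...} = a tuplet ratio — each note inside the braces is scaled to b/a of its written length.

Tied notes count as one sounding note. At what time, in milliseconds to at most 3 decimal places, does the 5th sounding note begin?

note 5 onset = 24/7b = 1887.287ms

1. 0.0ms @ 0 + 550.459ms (1)
2. 550.459ms @ 1 + 275.229ms (1/2)
3. 825.688ms @ 3/2 + 825.688ms (3/2)
4. 1651.376ms @ 3 + 235.911ms (3/7)
5. 1887.287ms @ 24/7 + 471.822ms (6/7)
6. 2359.109ms @ 30/7 + 235.911ms (3/7)
7. 2595.02ms @ 33/7 + 235.911ms (3/7)
8. 2830.931ms @ 36/7 + 235.911ms (3/7)
9. 3066.841ms @ 39/7 + 235.911ms (3/7)
10. 3302.752ms @ 6 + 330.275ms (3/5)
11. 3633.028ms @ 33/5 + 330.275ms (3/5)
12. 3963.303ms @ 36/5 + 330.275ms (3/5)
13. 4293.578ms @ 39/5 + 330.275ms (3/5)
14. 4623.853ms @ 42/5 + 330.275ms (3/5)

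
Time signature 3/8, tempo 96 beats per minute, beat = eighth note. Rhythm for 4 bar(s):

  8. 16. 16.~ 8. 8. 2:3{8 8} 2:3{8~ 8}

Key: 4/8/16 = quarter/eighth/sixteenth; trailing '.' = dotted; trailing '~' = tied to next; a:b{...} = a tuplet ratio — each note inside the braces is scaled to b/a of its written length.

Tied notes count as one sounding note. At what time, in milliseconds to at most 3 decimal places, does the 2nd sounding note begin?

1. 0.0ms @ 0 + 937.5ms (3/2)
2. 937.5ms @ 3/2 + 468.75ms (3/4)
3. 1406.25ms @ 9/4 + 1406.25ms (9/4)
4. 2812.5ms @ 9/2 + 937.5ms (3/2)
5. 3750.0ms @ 6 + 937.5ms (3/2)
6. 4687.5ms @ 15/2 + 937.5ms (3/2)
7. 5625.0ms @ 9 + 1875.0ms (3)

note 2 onset = 3/2b = 937.5ms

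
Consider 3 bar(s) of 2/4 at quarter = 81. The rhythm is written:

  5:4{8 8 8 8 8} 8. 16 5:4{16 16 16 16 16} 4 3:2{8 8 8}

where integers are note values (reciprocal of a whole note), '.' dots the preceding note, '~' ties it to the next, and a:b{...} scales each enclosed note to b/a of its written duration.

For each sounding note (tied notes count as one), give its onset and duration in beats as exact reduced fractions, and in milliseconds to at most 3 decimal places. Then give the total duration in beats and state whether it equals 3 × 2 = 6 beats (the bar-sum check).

1) 0.0ms=0b +296.296ms=2/5b
2) 296.296ms=2/5b +296.296ms=2/5b
3) 592.593ms=4/5b +296.296ms=2/5b
4) 888.889ms=6/5b +296.296ms=2/5b
5) 1185.185ms=8/5b +296.296ms=2/5b
6) 1481.481ms=2b +555.556ms=3/4b
7) 2037.037ms=11/4b +185.185ms=1/4b
8) 2222.222ms=3b +148.148ms=1/5b
9) 2370.37ms=16/5b +148.148ms=1/5b
10) 2518.519ms=17/5b +148.148ms=1/5b
11) 2666.667ms=18/5b +148.148ms=1/5b
12) 2814.815ms=19/5b +148.148ms=1/5b
13) 2962.963ms=4b +740.741ms=1b
14) 3703.704ms=5b +246.914ms=1/3b
15) 3950.617ms=16/3b +246.914ms=1/3b
16) 4197.531ms=17/3b +246.914ms=1/3b
Σ=6b of 6 (81bpm 2/4) — PASS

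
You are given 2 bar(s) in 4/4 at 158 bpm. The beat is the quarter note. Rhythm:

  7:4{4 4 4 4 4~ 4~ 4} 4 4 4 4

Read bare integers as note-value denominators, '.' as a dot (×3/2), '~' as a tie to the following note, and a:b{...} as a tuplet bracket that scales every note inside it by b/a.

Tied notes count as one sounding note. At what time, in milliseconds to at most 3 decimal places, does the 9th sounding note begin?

note 9 onset = 7b = 2658.228ms

1. 0.0ms @ 0 + 216.998ms (4/7)
2. 216.998ms @ 4/7 + 216.998ms (4/7)
3. 433.996ms @ 8/7 + 216.998ms (4/7)
4. 650.995ms @ 12/7 + 216.998ms (4/7)
5. 867.993ms @ 16/7 + 650.995ms (12/7)
6. 1518.987ms @ 4 + 379.747ms (1)
7. 1898.734ms @ 5 + 379.747ms (1)
8. 2278.481ms @ 6 + 379.747ms (1)
9. 2658.228ms @ 7 + 379.747ms (1)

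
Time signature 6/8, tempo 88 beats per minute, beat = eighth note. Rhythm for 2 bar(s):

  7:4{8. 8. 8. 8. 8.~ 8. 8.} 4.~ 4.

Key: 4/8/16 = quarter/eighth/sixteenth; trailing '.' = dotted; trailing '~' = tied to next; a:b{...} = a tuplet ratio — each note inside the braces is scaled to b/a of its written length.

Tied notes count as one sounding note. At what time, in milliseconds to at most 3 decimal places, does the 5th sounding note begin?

note 5 onset = 24/7b = 2337.662ms

1. 0.0ms @ 0 + 584.416ms (6/7)
2. 584.416ms @ 6/7 + 584.416ms (6/7)
3. 1168.831ms @ 12/7 + 584.416ms (6/7)
4. 1753.247ms @ 18/7 + 584.416ms (6/7)
5. 2337.662ms @ 24/7 + 1168.831ms (12/7)
6. 3506.494ms @ 36/7 + 584.416ms (6/7)
7. 4090.909ms @ 6 + 4090.909ms (6)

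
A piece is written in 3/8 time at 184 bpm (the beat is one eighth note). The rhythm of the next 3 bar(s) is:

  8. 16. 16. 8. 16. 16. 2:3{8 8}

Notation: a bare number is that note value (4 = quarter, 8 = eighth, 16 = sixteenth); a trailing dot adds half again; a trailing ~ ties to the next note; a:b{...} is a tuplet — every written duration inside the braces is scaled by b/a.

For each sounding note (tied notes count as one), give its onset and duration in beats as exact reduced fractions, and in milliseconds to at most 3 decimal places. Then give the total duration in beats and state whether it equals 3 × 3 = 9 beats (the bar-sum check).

1) 0.0ms=0b +489.13ms=3/2b
2) 489.13ms=3/2b +244.565ms=3/4b
3) 733.696ms=9/4b +244.565ms=3/4b
4) 978.261ms=3b +489.13ms=3/2b
5) 1467.391ms=9/2b +244.565ms=3/4b
6) 1711.957ms=21/4b +244.565ms=3/4b
7) 1956.522ms=6b +489.13ms=3/2b
8) 2445.652ms=15/2b +489.13ms=3/2b
Σ=9b of 9 (184bpm 3/8) — PASS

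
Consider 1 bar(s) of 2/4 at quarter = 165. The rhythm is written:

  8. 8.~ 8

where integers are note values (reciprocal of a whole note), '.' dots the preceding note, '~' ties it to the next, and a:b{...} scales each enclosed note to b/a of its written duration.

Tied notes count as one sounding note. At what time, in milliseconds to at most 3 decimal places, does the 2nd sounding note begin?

note 2 onset = 3/4b = 272.727ms

1. 0.0ms @ 0 + 272.727ms (3/4)
2. 272.727ms @ 3/4 + 454.545ms (5/4)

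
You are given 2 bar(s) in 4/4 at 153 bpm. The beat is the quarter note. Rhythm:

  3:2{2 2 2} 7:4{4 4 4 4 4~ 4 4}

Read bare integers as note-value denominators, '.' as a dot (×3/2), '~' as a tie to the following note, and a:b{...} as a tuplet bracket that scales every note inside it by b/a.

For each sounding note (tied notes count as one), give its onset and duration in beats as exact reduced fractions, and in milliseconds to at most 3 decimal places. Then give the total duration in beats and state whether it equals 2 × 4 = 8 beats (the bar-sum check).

1) 0.0ms=0b +522.876ms=4/3b
2) 522.876ms=4/3b +522.876ms=4/3b
3) 1045.752ms=8/3b +522.876ms=4/3b
4) 1568.627ms=4b +224.09ms=4/7b
5) 1792.717ms=32/7b +224.09ms=4/7b
6) 2016.807ms=36/7b +224.09ms=4/7b
7) 2240.896ms=40/7b +224.09ms=4/7b
8) 2464.986ms=44/7b +448.179ms=8/7b
9) 2913.165ms=52/7b +224.09ms=4/7b
Σ=8b of 8 (153bpm 4/4) — PASS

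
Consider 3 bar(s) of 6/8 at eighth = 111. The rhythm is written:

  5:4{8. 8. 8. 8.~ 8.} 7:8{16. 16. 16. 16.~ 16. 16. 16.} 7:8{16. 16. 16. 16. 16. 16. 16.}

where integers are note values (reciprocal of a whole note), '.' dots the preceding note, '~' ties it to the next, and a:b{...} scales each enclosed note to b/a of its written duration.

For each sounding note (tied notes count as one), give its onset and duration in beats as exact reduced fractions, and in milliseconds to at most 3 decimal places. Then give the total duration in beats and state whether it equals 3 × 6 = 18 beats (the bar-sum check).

1) 0.0ms=0b +648.649ms=6/5b
2) 648.649ms=6/5b +648.649ms=6/5b
3) 1297.297ms=12/5b +648.649ms=6/5b
4) 1945.946ms=18/5b +1297.297ms=12/5b
5) 3243.243ms=6b +463.32ms=6/7b
6) 3706.564ms=48/7b +463.32ms=6/7b
7) 4169.884ms=54/7b +463.32ms=6/7b
8) 4633.205ms=60/7b +926.641ms=12/7b
9) 5559.846ms=72/7b +463.32ms=6/7b
10) 6023.166ms=78/7b +463.32ms=6/7b
11) 6486.486ms=12b +463.32ms=6/7b
12) 6949.807ms=90/7b +463.32ms=6/7b
13) 7413.127ms=96/7b +463.32ms=6/7b
14) 7876.448ms=102/7b +463.32ms=6/7b
15) 8339.768ms=108/7b +463.32ms=6/7b
16) 8803.089ms=114/7b +463.32ms=6/7b
17) 9266.409ms=120/7b +463.32ms=6/7b
Σ=18b of 18 (111bpm 6/8) — PASS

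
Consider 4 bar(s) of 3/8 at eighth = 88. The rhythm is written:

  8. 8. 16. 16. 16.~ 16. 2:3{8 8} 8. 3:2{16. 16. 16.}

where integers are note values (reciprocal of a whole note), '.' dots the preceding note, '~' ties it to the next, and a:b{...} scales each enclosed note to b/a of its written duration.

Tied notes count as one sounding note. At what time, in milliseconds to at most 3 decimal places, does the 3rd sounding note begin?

note 3 onset = 3b = 2045.455ms

1. 0.0ms @ 0 + 1022.727ms (3/2)
2. 1022.727ms @ 3/2 + 1022.727ms (3/2)
3. 2045.455ms @ 3 + 511.364ms (3/4)
4. 2556.818ms @ 15/4 + 511.364ms (3/4)
5. 3068.182ms @ 9/2 + 1022.727ms (3/2)
6. 4090.909ms @ 6 + 1022.727ms (3/2)
7. 5113.636ms @ 15/2 + 1022.727ms (3/2)
8. 6136.364ms @ 9 + 1022.727ms (3/2)
9. 7159.091ms @ 21/2 + 340.909ms (1/2)
10. 7500.0ms @ 11 + 340.909ms (1/2)
11. 7840.909ms @ 23/2 + 340.909ms (1/2)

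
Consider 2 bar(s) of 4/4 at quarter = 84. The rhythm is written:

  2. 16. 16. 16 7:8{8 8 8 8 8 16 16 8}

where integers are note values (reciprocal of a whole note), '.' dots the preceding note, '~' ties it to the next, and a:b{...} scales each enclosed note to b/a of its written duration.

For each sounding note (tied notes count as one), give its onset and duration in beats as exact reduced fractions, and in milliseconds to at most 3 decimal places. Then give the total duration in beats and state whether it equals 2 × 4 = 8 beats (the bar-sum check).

1) 0.0ms=0b +2142.857ms=3b
2) 2142.857ms=3b +267.857ms=3/8b
3) 2410.714ms=27/8b +267.857ms=3/8b
4) 2678.571ms=15/4b +178.571ms=1/4b
5) 2857.143ms=4b +408.163ms=4/7b
6) 3265.306ms=32/7b +408.163ms=4/7b
7) 3673.469ms=36/7b +408.163ms=4/7b
8) 4081.633ms=40/7b +408.163ms=4/7b
9) 4489.796ms=44/7b +408.163ms=4/7b
10) 4897.959ms=48/7b +204.082ms=2/7b
11) 5102.041ms=50/7b +204.082ms=2/7b
12) 5306.122ms=52/7b +408.163ms=4/7b
Σ=8b of 8 (84bpm 4/4) — PASS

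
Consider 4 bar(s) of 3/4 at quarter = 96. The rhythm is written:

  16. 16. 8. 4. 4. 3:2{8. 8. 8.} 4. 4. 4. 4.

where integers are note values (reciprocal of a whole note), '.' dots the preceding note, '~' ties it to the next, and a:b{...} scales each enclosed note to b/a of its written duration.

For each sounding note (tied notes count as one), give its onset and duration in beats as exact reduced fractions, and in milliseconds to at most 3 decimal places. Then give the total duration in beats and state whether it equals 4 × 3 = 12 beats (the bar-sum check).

1) 0.0ms=0b +234.375ms=3/8b
2) 234.375ms=3/8b +234.375ms=3/8b
3) 468.75ms=3/4b +468.75ms=3/4b
4) 937.5ms=3/2b +937.5ms=3/2b
5) 1875.0ms=3b +937.5ms=3/2b
6) 2812.5ms=9/2b +312.5ms=1/2b
7) 3125.0ms=5b +312.5ms=1/2b
8) 3437.5ms=11/2b +312.5ms=1/2b
9) 3750.0ms=6b +937.5ms=3/2b
10) 4687.5ms=15/2b +937.5ms=3/2b
11) 5625.0ms=9b +937.5ms=3/2b
12) 6562.5ms=21/2b +937.5ms=3/2b
Σ=12b of 12 (96bpm 3/4) — PASS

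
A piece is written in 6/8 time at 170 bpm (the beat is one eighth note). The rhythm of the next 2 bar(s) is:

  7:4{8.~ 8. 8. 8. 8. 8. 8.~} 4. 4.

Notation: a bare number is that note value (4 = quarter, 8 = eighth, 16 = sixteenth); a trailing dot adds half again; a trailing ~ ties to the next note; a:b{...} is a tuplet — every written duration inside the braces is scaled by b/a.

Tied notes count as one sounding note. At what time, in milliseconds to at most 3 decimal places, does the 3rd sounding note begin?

note 3 onset = 18/7b = 907.563ms

1. 0.0ms @ 0 + 605.042ms (12/7)
2. 605.042ms @ 12/7 + 302.521ms (6/7)
3. 907.563ms @ 18/7 + 302.521ms (6/7)
4. 1210.084ms @ 24/7 + 302.521ms (6/7)
5. 1512.605ms @ 30/7 + 302.521ms (6/7)
6. 1815.126ms @ 36/7 + 1361.345ms (27/7)
7. 3176.471ms @ 9 + 1058.824ms (3)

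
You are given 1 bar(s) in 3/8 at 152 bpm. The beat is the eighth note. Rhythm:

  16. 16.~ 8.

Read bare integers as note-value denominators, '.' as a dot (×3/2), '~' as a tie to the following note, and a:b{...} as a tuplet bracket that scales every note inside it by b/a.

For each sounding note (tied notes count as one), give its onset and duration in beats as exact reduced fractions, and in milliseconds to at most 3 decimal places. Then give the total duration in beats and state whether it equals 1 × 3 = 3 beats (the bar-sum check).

1) 0.0ms=0b +296.053ms=3/4b
2) 296.053ms=3/4b +888.158ms=9/4b
Σ=3b of 3 (152bpm 3/8) — PASS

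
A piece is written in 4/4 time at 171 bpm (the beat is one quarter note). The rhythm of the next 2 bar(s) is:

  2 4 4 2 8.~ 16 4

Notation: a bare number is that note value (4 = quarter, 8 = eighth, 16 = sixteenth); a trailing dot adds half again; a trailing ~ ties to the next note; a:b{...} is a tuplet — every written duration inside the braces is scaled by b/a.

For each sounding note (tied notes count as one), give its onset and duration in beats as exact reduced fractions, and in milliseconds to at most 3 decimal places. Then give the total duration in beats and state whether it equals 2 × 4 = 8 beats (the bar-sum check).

1) 0.0ms=0b +701.754ms=2b
2) 701.754ms=2b +350.877ms=1b
3) 1052.632ms=3b +350.877ms=1b
4) 1403.509ms=4b +701.754ms=2b
5) 2105.263ms=6b +350.877ms=1b
6) 2456.14ms=7b +350.877ms=1b
Σ=8b of 8 (171bpm 4/4) — PASS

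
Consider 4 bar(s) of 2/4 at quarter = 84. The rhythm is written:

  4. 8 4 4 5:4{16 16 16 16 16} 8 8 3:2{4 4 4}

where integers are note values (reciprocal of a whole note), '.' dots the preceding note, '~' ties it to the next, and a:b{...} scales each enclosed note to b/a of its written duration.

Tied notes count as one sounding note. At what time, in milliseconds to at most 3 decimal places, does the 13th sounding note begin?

note 13 onset = 20/3b = 4761.905ms

1. 0.0ms @ 0 + 1071.429ms (3/2)
2. 1071.429ms @ 3/2 + 357.143ms (1/2)
3. 1428.571ms @ 2 + 714.286ms (1)
4. 2142.857ms @ 3 + 714.286ms (1)
5. 2857.143ms @ 4 + 142.857ms (1/5)
6. 3000.0ms @ 21/5 + 142.857ms (1/5)
7. 3142.857ms @ 22/5 + 142.857ms (1/5)
8. 3285.714ms @ 23/5 + 142.857ms (1/5)
9. 3428.571ms @ 24/5 + 142.857ms (1/5)
10. 3571.429ms @ 5 + 357.143ms (1/2)
11. 3928.571ms @ 11/2 + 357.143ms (1/2)
12. 4285.714ms @ 6 + 476.19ms (2/3)
13. 4761.905ms @ 20/3 + 476.19ms (2/3)
14. 5238.095ms @ 22/3 + 476.19ms (2/3)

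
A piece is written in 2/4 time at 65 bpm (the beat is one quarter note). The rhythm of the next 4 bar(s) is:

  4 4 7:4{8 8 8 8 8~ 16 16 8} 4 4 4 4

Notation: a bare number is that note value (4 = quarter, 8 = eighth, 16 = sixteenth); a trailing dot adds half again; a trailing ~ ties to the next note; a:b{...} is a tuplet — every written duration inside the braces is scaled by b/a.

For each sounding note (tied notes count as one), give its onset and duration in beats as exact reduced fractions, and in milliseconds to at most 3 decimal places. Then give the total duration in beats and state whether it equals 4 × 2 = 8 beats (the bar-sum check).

1) 0.0ms=0b +923.077ms=1b
2) 923.077ms=1b +923.077ms=1b
3) 1846.154ms=2b +263.736ms=2/7b
4) 2109.89ms=16/7b +263.736ms=2/7b
5) 2373.626ms=18/7b +263.736ms=2/7b
6) 2637.363ms=20/7b +263.736ms=2/7b
7) 2901.099ms=22/7b +395.604ms=3/7b
8) 3296.703ms=25/7b +131.868ms=1/7b
9) 3428.571ms=26/7b +263.736ms=2/7b
10) 3692.308ms=4b +923.077ms=1b
11) 4615.385ms=5b +923.077ms=1b
12) 5538.462ms=6b +923.077ms=1b
13) 6461.538ms=7b +923.077ms=1b
Σ=8b of 8 (65bpm 2/4) — PASS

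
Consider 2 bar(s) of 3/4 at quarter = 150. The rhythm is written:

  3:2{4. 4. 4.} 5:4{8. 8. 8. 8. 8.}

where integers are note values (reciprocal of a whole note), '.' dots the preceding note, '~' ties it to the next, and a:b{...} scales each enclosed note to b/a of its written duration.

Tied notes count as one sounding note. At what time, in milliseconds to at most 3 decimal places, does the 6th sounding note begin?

1. 0.0ms @ 0 + 400.0ms (1)
2. 400.0ms @ 1 + 400.0ms (1)
3. 800.0ms @ 2 + 400.0ms (1)
4. 1200.0ms @ 3 + 240.0ms (3/5)
5. 1440.0ms @ 18/5 + 240.0ms (3/5)
6. 1680.0ms @ 21/5 + 240.0ms (3/5)
7. 1920.0ms @ 24/5 + 240.0ms (3/5)
8. 2160.0ms @ 27/5 + 240.0ms (3/5)

note 6 onset = 21/5b = 1680.0ms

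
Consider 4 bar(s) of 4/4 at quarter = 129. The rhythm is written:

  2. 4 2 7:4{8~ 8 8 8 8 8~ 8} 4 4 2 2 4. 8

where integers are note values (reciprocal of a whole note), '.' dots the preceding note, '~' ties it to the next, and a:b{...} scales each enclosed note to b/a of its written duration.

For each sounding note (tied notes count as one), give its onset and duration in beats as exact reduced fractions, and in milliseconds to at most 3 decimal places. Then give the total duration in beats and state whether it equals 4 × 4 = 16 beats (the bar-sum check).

1) 0.0ms=0b +1395.349ms=3b
2) 1395.349ms=3b +465.116ms=1b
3) 1860.465ms=4b +930.233ms=2b
4) 2790.698ms=6b +265.781ms=4/7b
5) 3056.478ms=46/7b +132.89ms=2/7b
6) 3189.369ms=48/7b +132.89ms=2/7b
7) 3322.259ms=50/7b +132.89ms=2/7b
8) 3455.15ms=52/7b +265.781ms=4/7b
9) 3720.93ms=8b +465.116ms=1b
10) 4186.047ms=9b +465.116ms=1b
11) 4651.163ms=10b +930.233ms=2b
12) 5581.395ms=12b +930.233ms=2b
13) 6511.628ms=14b +697.674ms=3/2b
14) 7209.302ms=31/2b +232.558ms=1/2b
Σ=16b of 16 (129bpm 4/4) — PASS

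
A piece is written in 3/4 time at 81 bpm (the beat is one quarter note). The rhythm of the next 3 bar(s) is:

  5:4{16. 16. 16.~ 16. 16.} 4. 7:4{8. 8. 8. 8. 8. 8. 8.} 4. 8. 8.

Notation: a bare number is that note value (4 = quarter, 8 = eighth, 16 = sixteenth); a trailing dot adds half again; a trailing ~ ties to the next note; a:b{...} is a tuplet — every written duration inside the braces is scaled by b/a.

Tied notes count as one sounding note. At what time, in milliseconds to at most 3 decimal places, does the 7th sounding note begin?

1. 0.0ms @ 0 + 222.222ms (3/10)
2. 222.222ms @ 3/10 + 222.222ms (3/10)
3. 444.444ms @ 3/5 + 444.444ms (3/5)
4. 888.889ms @ 6/5 + 222.222ms (3/10)
5. 1111.111ms @ 3/2 + 1111.111ms (3/2)
6. 2222.222ms @ 3 + 317.46ms (3/7)
7. 2539.683ms @ 24/7 + 317.46ms (3/7)
8. 2857.143ms @ 27/7 + 317.46ms (3/7)
9. 3174.603ms @ 30/7 + 317.46ms (3/7)
10. 3492.063ms @ 33/7 + 317.46ms (3/7)
11. 3809.524ms @ 36/7 + 317.46ms (3/7)
12. 4126.984ms @ 39/7 + 317.46ms (3/7)
13. 4444.444ms @ 6 + 1111.111ms (3/2)
14. 5555.556ms @ 15/2 + 555.556ms (3/4)
15. 6111.111ms @ 33/4 + 555.556ms (3/4)

note 7 onset = 24/7b = 2539.683ms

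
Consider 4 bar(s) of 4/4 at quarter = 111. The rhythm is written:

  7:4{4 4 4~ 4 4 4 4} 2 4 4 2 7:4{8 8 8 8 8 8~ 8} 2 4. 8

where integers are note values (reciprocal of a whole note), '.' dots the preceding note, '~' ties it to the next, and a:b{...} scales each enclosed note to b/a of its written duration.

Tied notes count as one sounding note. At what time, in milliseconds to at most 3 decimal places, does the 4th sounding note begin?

note 4 onset = 16/7b = 1235.521ms

1. 0.0ms @ 0 + 308.88ms (4/7)
2. 308.88ms @ 4/7 + 308.88ms (4/7)
3. 617.761ms @ 8/7 + 617.761ms (8/7)
4. 1235.521ms @ 16/7 + 308.88ms (4/7)
5. 1544.402ms @ 20/7 + 308.88ms (4/7)
6. 1853.282ms @ 24/7 + 308.88ms (4/7)
7. 2162.162ms @ 4 + 1081.081ms (2)
8. 3243.243ms @ 6 + 540.541ms (1)
9. 3783.784ms @ 7 + 540.541ms (1)
10. 4324.324ms @ 8 + 1081.081ms (2)
11. 5405.405ms @ 10 + 154.44ms (2/7)
12. 5559.846ms @ 72/7 + 154.44ms (2/7)
13. 5714.286ms @ 74/7 + 154.44ms (2/7)
14. 5868.726ms @ 76/7 + 154.44ms (2/7)
15. 6023.166ms @ 78/7 + 154.44ms (2/7)
16. 6177.606ms @ 80/7 + 308.88ms (4/7)
17. 6486.486ms @ 12 + 1081.081ms (2)
18. 7567.568ms @ 14 + 810.811ms (3/2)
19. 8378.378ms @ 31/2 + 270.27ms (1/2)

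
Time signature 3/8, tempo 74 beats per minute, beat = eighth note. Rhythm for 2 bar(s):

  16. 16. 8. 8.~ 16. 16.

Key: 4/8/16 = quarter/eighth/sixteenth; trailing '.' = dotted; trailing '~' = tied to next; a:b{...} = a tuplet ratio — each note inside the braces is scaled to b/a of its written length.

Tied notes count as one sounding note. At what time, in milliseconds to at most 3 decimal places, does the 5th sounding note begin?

note 5 onset = 21/4b = 4256.757ms

1. 0.0ms @ 0 + 608.108ms (3/4)
2. 608.108ms @ 3/4 + 608.108ms (3/4)
3. 1216.216ms @ 3/2 + 1216.216ms (3/2)
4. 2432.432ms @ 3 + 1824.324ms (9/4)
5. 4256.757ms @ 21/4 + 608.108ms (3/4)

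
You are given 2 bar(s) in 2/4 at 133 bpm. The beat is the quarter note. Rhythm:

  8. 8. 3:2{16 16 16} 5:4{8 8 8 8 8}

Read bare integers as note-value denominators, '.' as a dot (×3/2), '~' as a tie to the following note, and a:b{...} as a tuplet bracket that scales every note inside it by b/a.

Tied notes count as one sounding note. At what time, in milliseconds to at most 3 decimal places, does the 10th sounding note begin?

1. 0.0ms @ 0 + 338.346ms (3/4)
2. 338.346ms @ 3/4 + 338.346ms (3/4)
3. 676.692ms @ 3/2 + 75.188ms (1/6)
4. 751.88ms @ 5/3 + 75.188ms (1/6)
5. 827.068ms @ 11/6 + 75.188ms (1/6)
6. 902.256ms @ 2 + 180.451ms (2/5)
7. 1082.707ms @ 12/5 + 180.451ms (2/5)
8. 1263.158ms @ 14/5 + 180.451ms (2/5)
9. 1443.609ms @ 16/5 + 180.451ms (2/5)
10. 1624.06ms @ 18/5 + 180.451ms (2/5)

note 10 onset = 18/5b = 1624.06ms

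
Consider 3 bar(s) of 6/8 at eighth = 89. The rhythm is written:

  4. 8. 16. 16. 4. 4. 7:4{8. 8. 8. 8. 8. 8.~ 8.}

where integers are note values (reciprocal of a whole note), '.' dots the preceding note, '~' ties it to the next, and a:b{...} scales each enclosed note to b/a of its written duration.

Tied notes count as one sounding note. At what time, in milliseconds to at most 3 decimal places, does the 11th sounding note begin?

note 11 onset = 108/7b = 10401.284ms

1. 0.0ms @ 0 + 2022.472ms (3)
2. 2022.472ms @ 3 + 1011.236ms (3/2)
3. 3033.708ms @ 9/2 + 505.618ms (3/4)
4. 3539.326ms @ 21/4 + 505.618ms (3/4)
5. 4044.944ms @ 6 + 2022.472ms (3)
6. 6067.416ms @ 9 + 2022.472ms (3)
7. 8089.888ms @ 12 + 577.849ms (6/7)
8. 8667.737ms @ 90/7 + 577.849ms (6/7)
9. 9245.586ms @ 96/7 + 577.849ms (6/7)
10. 9823.435ms @ 102/7 + 577.849ms (6/7)
11. 10401.284ms @ 108/7 + 577.849ms (6/7)
12. 10979.133ms @ 114/7 + 1155.698ms (12/7)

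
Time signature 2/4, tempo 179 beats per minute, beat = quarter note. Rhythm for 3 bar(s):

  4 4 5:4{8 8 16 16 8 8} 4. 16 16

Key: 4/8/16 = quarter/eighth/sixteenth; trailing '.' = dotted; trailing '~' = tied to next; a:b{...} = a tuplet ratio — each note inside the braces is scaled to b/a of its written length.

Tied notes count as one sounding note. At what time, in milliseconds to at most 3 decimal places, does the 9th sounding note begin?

note 9 onset = 4b = 1340.782ms

1. 0.0ms @ 0 + 335.196ms (1)
2. 335.196ms @ 1 + 335.196ms (1)
3. 670.391ms @ 2 + 134.078ms (2/5)
4. 804.469ms @ 12/5 + 134.078ms (2/5)
5. 938.547ms @ 14/5 + 67.039ms (1/5)
6. 1005.587ms @ 3 + 67.039ms (1/5)
7. 1072.626ms @ 16/5 + 134.078ms (2/5)
8. 1206.704ms @ 18/5 + 134.078ms (2/5)
9. 1340.782ms @ 4 + 502.793ms (3/2)
10. 1843.575ms @ 11/2 + 83.799ms (1/4)
11. 1927.374ms @ 23/4 + 83.799ms (1/4)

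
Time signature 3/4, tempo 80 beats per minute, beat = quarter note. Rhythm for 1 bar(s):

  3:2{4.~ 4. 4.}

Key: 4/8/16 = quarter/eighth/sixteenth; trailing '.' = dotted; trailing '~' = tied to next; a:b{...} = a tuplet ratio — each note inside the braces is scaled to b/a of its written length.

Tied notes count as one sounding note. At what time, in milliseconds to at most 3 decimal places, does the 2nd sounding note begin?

note 2 onset = 2b = 1500.0ms

1. 0.0ms @ 0 + 1500.0ms (2)
2. 1500.0ms @ 2 + 750.0ms (1)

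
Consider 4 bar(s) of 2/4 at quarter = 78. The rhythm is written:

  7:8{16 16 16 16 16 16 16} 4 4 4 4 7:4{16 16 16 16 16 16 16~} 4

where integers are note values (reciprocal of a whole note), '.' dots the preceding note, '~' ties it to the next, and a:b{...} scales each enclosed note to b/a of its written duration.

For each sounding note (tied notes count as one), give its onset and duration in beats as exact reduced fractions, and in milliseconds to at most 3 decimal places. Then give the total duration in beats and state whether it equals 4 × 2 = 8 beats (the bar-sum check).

1) 0.0ms=0b +219.78ms=2/7b
2) 219.78ms=2/7b +219.78ms=2/7b
3) 439.56ms=4/7b +219.78ms=2/7b
4) 659.341ms=6/7b +219.78ms=2/7b
5) 879.121ms=8/7b +219.78ms=2/7b
6) 1098.901ms=10/7b +219.78ms=2/7b
7) 1318.681ms=12/7b +219.78ms=2/7b
8) 1538.462ms=2b +769.231ms=1b
9) 2307.692ms=3b +769.231ms=1b
10) 3076.923ms=4b +769.231ms=1b
11) 3846.154ms=5b +769.231ms=1b
12) 4615.385ms=6b +109.89ms=1/7b
13) 4725.275ms=43/7b +109.89ms=1/7b
14) 4835.165ms=44/7b +109.89ms=1/7b
15) 4945.055ms=45/7b +109.89ms=1/7b
16) 5054.945ms=46/7b +109.89ms=1/7b
17) 5164.835ms=47/7b +109.89ms=1/7b
18) 5274.725ms=48/7b +879.121ms=8/7b
Σ=8b of 8 (78bpm 2/4) — PASS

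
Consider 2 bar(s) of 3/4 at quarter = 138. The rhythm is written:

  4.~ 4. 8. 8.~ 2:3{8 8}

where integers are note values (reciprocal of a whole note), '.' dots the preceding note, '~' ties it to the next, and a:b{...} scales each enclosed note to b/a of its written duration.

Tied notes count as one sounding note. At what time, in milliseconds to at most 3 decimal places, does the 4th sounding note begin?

note 4 onset = 21/4b = 2282.609ms

1. 0.0ms @ 0 + 1304.348ms (3)
2. 1304.348ms @ 3 + 326.087ms (3/4)
3. 1630.435ms @ 15/4 + 652.174ms (3/2)
4. 2282.609ms @ 21/4 + 326.087ms (3/4)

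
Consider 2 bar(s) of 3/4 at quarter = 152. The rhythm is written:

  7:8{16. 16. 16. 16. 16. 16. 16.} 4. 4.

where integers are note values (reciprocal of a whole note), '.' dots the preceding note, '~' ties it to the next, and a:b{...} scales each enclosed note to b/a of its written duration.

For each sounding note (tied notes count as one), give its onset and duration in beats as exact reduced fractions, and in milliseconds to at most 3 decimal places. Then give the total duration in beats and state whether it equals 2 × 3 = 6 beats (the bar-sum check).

1) 0.0ms=0b +169.173ms=3/7b
2) 169.173ms=3/7b +169.173ms=3/7b
3) 338.346ms=6/7b +169.173ms=3/7b
4) 507.519ms=9/7b +169.173ms=3/7b
5) 676.692ms=12/7b +169.173ms=3/7b
6) 845.865ms=15/7b +169.173ms=3/7b
7) 1015.038ms=18/7b +169.173ms=3/7b
8) 1184.211ms=3b +592.105ms=3/2b
9) 1776.316ms=9/2b +592.105ms=3/2b
Σ=6b of 6 (152bpm 3/4) — PASS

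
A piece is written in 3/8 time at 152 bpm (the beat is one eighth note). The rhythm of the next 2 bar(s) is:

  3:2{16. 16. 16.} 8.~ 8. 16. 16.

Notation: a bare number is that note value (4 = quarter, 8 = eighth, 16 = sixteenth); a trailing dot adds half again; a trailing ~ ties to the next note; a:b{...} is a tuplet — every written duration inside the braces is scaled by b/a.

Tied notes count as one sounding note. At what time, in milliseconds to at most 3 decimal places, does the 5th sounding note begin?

note 5 onset = 9/2b = 1776.316ms

1. 0.0ms @ 0 + 197.368ms (1/2)
2. 197.368ms @ 1/2 + 197.368ms (1/2)
3. 394.737ms @ 1 + 197.368ms (1/2)
4. 592.105ms @ 3/2 + 1184.211ms (3)
5. 1776.316ms @ 9/2 + 296.053ms (3/4)
6. 2072.368ms @ 21/4 + 296.053ms (3/4)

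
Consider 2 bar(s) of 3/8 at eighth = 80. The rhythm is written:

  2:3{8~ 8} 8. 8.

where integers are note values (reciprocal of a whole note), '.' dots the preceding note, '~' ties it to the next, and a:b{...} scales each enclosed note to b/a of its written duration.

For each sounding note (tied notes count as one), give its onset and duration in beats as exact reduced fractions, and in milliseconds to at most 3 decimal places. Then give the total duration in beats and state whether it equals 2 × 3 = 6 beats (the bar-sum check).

1) 0.0ms=0b +2250.0ms=3b
2) 2250.0ms=3b +1125.0ms=3/2b
3) 3375.0ms=9/2b +1125.0ms=3/2b
Σ=6b of 6 (80bpm 3/8) — PASS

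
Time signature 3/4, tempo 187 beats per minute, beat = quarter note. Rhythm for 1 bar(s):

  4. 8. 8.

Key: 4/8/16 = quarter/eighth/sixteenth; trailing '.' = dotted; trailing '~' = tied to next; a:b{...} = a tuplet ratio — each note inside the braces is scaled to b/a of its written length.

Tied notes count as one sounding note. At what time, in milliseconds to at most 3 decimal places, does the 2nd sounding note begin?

note 2 onset = 3/2b = 481.283ms

1. 0.0ms @ 0 + 481.283ms (3/2)
2. 481.283ms @ 3/2 + 240.642ms (3/4)
3. 721.925ms @ 9/4 + 240.642ms (3/4)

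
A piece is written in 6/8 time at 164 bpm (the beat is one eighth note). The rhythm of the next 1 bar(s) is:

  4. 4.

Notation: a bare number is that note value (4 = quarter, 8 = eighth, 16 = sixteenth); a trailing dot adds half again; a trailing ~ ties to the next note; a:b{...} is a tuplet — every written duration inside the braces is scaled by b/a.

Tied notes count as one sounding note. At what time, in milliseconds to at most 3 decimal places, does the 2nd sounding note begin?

note 2 onset = 3b = 1097.561ms

1. 0.0ms @ 0 + 1097.561ms (3)
2. 1097.561ms @ 3 + 1097.561ms (3)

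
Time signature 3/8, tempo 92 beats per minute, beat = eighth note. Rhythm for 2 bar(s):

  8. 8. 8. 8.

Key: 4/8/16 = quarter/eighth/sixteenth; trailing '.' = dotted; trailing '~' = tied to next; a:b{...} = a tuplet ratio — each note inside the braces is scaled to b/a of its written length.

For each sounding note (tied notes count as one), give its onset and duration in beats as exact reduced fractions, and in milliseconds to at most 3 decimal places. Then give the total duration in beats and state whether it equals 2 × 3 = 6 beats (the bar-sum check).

1) 0.0ms=0b +978.261ms=3/2b
2) 978.261ms=3/2b +978.261ms=3/2b
3) 1956.522ms=3b +978.261ms=3/2b
4) 2934.783ms=9/2b +978.261ms=3/2b
Σ=6b of 6 (92bpm 3/8) — PASS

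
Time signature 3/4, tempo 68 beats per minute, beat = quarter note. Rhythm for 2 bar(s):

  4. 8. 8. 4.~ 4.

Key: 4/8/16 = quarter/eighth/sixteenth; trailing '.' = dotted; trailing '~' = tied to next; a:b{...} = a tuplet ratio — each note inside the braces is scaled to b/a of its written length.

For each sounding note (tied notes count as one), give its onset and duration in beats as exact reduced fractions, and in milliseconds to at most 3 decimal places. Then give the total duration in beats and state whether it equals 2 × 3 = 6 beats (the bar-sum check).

1) 0.0ms=0b +1323.529ms=3/2b
2) 1323.529ms=3/2b +661.765ms=3/4b
3) 1985.294ms=9/4b +661.765ms=3/4b
4) 2647.059ms=3b +2647.059ms=3b
Σ=6b of 6 (68bpm 3/4) — PASS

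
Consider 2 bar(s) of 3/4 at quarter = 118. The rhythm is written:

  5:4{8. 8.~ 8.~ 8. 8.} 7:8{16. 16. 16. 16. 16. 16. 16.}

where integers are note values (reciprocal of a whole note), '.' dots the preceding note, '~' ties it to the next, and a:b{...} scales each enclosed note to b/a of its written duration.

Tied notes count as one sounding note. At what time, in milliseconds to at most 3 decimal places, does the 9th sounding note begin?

1. 0.0ms @ 0 + 305.085ms (3/5)
2. 305.085ms @ 3/5 + 915.254ms (9/5)
3. 1220.339ms @ 12/5 + 305.085ms (3/5)
4. 1525.424ms @ 3 + 217.918ms (3/7)
5. 1743.341ms @ 24/7 + 217.918ms (3/7)
6. 1961.259ms @ 27/7 + 217.918ms (3/7)
7. 2179.177ms @ 30/7 + 217.918ms (3/7)
8. 2397.094ms @ 33/7 + 217.918ms (3/7)
9. 2615.012ms @ 36/7 + 217.918ms (3/7)
10. 2832.93ms @ 39/7 + 217.918ms (3/7)

note 9 onset = 36/7b = 2615.012ms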